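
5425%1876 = 1673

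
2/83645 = 2/83645 = 0.00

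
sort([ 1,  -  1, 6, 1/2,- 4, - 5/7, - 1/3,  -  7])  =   [ - 7, - 4, - 1 , - 5/7 , - 1/3, 1/2,1,6] 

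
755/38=755/38 = 19.87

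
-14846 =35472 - 50318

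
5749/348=16 + 181/348 = 16.52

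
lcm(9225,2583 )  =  64575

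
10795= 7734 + 3061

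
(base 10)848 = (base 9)1142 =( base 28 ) 128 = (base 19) 26c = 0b1101010000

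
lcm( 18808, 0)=0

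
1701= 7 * 243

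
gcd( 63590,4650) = 10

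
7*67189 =470323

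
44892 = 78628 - 33736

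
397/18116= 397/18116 = 0.02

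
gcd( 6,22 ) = 2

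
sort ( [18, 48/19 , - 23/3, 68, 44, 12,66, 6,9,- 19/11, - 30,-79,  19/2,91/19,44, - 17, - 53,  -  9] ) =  [- 79, -53, - 30, - 17 ,- 9,  -  23/3, - 19/11, 48/19,91/19,  6,9,19/2, 12, 18, 44, 44, 66, 68 ]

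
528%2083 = 528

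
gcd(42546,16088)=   2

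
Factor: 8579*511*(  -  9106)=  - 39919511114 =- 2^1*7^1*23^1*29^1 * 73^1*157^1*373^1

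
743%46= 7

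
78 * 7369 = 574782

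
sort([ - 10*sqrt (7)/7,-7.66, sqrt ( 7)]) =[  -  7.66,  -  10*sqrt(7) /7,sqrt( 7 )]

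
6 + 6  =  12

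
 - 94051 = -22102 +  - 71949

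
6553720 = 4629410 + 1924310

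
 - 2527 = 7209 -9736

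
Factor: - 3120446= - 2^1 * 7^1 * 19^1*11731^1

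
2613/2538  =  871/846  =  1.03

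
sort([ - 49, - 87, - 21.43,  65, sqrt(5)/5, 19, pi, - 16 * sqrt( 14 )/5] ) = [ - 87, - 49, - 21.43, - 16*sqrt( 14 ) /5,sqrt (5 )/5,  pi, 19, 65]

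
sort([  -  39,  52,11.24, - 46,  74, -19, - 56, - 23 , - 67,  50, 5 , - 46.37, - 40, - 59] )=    [ - 67, - 59,-56, -46.37, - 46,-40, - 39, - 23, - 19, 5, 11.24, 50, 52, 74 ]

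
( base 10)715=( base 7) 2041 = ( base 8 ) 1313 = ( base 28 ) PF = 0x2CB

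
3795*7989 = 30318255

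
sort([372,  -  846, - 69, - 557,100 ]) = [ - 846, - 557,-69, 100,  372 ] 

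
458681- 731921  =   - 273240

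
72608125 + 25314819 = 97922944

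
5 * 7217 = 36085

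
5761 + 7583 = 13344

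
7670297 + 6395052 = 14065349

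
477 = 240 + 237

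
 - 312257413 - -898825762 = 586568349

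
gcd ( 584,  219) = 73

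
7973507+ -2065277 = 5908230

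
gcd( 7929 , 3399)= 3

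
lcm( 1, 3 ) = 3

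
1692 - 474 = 1218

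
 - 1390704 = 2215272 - 3605976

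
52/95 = 52/95 = 0.55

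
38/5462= 19/2731 = 0.01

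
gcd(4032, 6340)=4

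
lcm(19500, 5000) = 195000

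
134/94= 1+20/47 = 1.43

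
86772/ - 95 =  - 914 + 58/95 = -  913.39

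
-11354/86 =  -5677/43 = - 132.02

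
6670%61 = 21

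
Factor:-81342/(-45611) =2^1*3^2 *17^( - 1)*2683^(-1)*4519^1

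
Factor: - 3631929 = -3^1*7^2*31^1*797^1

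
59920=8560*7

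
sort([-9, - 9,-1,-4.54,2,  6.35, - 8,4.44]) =[-9, - 9,-8, - 4.54, - 1 , 2,  4.44 , 6.35]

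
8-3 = 5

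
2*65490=130980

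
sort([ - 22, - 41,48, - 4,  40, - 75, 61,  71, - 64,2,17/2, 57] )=[ - 75,-64, - 41, - 22, - 4,  2,  17/2,40, 48, 57 , 61,71 ]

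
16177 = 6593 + 9584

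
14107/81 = 14107/81  =  174.16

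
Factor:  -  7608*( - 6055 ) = 2^3 * 3^1 *5^1*7^1*173^1*317^1 = 46066440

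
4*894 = 3576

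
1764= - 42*(-42)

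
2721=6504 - 3783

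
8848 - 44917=  -  36069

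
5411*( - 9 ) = -48699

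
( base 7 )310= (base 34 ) 4I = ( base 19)82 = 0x9a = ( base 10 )154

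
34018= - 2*( - 17009 ) 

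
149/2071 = 149/2071=0.07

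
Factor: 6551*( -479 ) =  - 3137929 = -  479^1*6551^1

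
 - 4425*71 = - 314175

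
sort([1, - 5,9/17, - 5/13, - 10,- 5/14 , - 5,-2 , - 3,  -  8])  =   [ - 10, - 8, -5, - 5, - 3 ,-2, - 5/13, - 5/14 , 9/17, 1 ] 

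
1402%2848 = 1402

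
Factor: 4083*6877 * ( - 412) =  -11568461892 =-  2^2*3^1*13^1 * 23^2*103^1*1361^1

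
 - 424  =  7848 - 8272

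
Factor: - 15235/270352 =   -  2^ ( - 4)*5^1*11^1*61^ ( - 1 )  =  - 55/976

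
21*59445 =1248345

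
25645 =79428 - 53783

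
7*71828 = 502796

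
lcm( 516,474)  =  40764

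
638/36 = 17 + 13/18 = 17.72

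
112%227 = 112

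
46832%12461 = 9449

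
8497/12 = 8497/12 = 708.08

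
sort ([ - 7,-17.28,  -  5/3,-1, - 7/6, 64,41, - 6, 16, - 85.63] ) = [-85.63, - 17.28, - 7 , - 6 ,- 5/3, - 7/6, - 1,16,  41, 64]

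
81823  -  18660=63163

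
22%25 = 22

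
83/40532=83/40532 = 0.00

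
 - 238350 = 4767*( - 50) 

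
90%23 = 21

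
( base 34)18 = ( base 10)42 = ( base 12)36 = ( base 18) 26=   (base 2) 101010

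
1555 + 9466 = 11021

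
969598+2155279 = 3124877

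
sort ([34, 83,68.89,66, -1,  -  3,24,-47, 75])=[ - 47, - 3, - 1,  24,34,  66, 68.89,75,83]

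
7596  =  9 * 844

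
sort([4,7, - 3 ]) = [ - 3, 4,  7 ] 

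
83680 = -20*( - 4184)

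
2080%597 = 289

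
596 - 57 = 539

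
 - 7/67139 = -1 + 67132/67139 = - 0.00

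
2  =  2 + 0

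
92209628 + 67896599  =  160106227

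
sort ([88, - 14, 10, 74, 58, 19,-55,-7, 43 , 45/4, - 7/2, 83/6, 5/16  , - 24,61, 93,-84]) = [ - 84, - 55,-24, - 14, - 7,-7/2,5/16 , 10,  45/4,  83/6, 19, 43, 58,61 , 74,88,93]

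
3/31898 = 3/31898 = 0.00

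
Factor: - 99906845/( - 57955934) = 2^(-1)*5^1 * 19^1*37^1 * 43^1*149^( - 1) * 661^1*194483^( - 1) 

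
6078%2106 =1866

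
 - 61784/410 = - 151  +  63/205 = - 150.69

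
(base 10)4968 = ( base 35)41X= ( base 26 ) 792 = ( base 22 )a5i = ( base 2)1001101101000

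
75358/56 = 37679/28 = 1345.68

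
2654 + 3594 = 6248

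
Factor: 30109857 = 3^1*89^1 * 112771^1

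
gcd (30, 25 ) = 5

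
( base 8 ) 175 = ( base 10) 125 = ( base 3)11122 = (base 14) 8D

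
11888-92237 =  - 80349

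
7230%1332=570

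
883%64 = 51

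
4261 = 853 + 3408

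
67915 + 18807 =86722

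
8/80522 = 4/40261 =0.00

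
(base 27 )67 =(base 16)A9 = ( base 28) 61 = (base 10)169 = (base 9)207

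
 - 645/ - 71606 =645/71606= 0.01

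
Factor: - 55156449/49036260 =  - 2^( - 2) *5^ (-1)*7^( - 2)*13^( - 1)*17^1 * 19^1*1283^( - 1) * 56921^1= - 18385483/16345420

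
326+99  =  425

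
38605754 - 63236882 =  - 24631128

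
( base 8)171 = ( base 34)3J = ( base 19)67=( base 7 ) 232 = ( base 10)121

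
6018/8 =752 + 1/4  =  752.25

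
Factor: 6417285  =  3^1*5^1*7^2*8731^1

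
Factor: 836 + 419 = 5^1*251^1 =1255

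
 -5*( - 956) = 4780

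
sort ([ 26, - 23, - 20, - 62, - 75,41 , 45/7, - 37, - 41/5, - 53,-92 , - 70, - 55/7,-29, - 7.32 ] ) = [-92, - 75, - 70,-62, - 53, - 37 , - 29, - 23,-20,-41/5, - 55/7,- 7.32, 45/7,26,41]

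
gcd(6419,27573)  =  7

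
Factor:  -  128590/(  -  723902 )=64295/361951 =5^1*7^1 * 11^1 * 23^( - 1)*167^1 *15737^( - 1)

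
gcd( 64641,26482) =1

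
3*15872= 47616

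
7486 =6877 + 609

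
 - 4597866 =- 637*7218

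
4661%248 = 197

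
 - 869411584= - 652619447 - 216792137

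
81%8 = 1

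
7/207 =7/207 = 0.03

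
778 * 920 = 715760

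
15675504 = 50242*312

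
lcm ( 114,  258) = 4902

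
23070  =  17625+5445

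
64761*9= 582849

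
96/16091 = 96/16091 = 0.01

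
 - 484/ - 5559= 484/5559 = 0.09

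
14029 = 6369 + 7660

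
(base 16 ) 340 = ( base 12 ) 594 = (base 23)1D4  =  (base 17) 2eg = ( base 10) 832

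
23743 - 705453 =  - 681710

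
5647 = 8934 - 3287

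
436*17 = 7412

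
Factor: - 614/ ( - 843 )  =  2^1*3^( - 1 ) * 281^(  -  1 )*307^1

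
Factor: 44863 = 7^1 * 13^1 * 17^1*29^1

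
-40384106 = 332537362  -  372921468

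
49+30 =79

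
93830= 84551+9279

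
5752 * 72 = 414144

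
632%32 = 24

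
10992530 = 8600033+2392497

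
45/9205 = 9/1841 = 0.00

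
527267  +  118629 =645896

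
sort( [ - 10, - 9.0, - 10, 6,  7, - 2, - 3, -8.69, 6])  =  [ - 10, - 10, - 9.0 , - 8.69, - 3,- 2, 6, 6, 7]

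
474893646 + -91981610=382912036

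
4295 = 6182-1887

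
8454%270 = 84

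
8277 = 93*89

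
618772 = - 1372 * ( - 451)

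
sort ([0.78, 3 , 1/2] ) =[ 1/2, 0.78  ,  3]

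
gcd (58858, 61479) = 1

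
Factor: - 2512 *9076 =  - 22798912 = -2^6*157^1*2269^1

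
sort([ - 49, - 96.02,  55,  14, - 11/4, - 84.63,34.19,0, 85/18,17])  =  [ - 96.02, - 84.63, - 49, - 11/4, 0 , 85/18, 14,  17 , 34.19,  55]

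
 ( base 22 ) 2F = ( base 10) 59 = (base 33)1q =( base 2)111011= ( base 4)323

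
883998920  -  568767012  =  315231908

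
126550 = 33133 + 93417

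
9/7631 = 9/7631 = 0.00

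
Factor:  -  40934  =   - 2^1*97^1*211^1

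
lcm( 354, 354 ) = 354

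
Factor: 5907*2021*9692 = 115703551524 = 2^2*3^1*11^1*43^1 * 47^1*179^1*2423^1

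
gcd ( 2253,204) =3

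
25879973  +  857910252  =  883790225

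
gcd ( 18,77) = 1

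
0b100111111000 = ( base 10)2552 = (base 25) 422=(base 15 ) b52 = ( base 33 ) 2BB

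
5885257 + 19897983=25783240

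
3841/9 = 3841/9 = 426.78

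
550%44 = 22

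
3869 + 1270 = 5139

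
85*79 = 6715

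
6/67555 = 6/67555  =  0.00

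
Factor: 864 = 2^5*3^3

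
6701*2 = 13402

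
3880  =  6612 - 2732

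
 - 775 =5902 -6677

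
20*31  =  620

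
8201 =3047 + 5154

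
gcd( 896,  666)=2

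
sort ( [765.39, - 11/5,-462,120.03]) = [-462,-11/5, 120.03,765.39]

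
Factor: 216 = 2^3*3^3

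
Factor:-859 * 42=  - 2^1 * 3^1*7^1*859^1 = -36078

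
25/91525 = 1/3661  =  0.00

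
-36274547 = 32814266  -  69088813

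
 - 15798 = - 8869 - 6929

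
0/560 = 0=0.00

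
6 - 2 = 4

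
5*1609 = 8045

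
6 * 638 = 3828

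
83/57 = 83/57 = 1.46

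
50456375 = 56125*899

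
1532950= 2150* 713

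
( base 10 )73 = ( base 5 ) 243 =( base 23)34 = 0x49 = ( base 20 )3d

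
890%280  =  50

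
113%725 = 113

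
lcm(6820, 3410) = 6820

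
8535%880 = 615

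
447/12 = 37+1/4 = 37.25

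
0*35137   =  0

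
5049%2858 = 2191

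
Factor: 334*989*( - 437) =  - 2^1*19^1*23^2*43^1*167^1 = - 144352462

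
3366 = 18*187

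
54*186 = 10044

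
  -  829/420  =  -2+11/420  =  -1.97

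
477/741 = 159/247 = 0.64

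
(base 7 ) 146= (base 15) 58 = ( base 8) 123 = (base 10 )83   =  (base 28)2r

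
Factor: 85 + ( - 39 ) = 46 = 2^1*23^1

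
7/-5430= - 1 + 5423/5430  =  -0.00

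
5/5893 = 5/5893 = 0.00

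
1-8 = -7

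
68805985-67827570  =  978415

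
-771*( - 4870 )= 3754770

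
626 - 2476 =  - 1850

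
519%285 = 234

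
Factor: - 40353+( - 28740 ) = -3^4*853^1= -69093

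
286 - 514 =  - 228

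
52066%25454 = 1158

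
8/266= 4/133 = 0.03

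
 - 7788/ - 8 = 1947/2 = 973.50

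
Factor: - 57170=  -2^1* 5^1*5717^1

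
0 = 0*1957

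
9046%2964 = 154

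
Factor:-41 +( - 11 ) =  - 2^2*13^1 = - 52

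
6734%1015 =644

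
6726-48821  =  - 42095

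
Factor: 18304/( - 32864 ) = -2^2*11^1*79^(-1) = -44/79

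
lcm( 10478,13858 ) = 429598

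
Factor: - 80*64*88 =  - 450560 = - 2^13 * 5^1* 11^1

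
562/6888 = 281/3444 = 0.08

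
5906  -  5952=-46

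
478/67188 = 239/33594 = 0.01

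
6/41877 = 2/13959 = 0.00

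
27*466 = 12582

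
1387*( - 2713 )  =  -3762931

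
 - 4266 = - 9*474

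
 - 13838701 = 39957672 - 53796373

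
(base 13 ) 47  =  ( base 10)59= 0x3b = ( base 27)25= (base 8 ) 73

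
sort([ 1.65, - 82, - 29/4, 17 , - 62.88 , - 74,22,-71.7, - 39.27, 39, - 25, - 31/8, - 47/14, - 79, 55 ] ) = [ - 82, - 79, - 74, - 71.7, -62.88, - 39.27,  -  25 , - 29/4, - 31/8, - 47/14,1.65, 17, 22,39, 55]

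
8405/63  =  133 + 26/63 =133.41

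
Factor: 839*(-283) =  -237437 =- 283^1*839^1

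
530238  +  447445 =977683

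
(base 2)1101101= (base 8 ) 155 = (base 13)85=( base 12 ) 91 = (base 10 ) 109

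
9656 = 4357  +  5299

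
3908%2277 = 1631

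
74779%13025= 9654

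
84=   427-343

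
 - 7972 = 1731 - 9703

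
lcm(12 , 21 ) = 84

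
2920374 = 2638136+282238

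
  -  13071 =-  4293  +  -8778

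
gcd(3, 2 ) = 1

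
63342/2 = 31671 = 31671.00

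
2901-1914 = 987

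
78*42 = 3276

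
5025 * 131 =658275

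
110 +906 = 1016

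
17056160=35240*484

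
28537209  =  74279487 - 45742278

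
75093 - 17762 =57331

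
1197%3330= 1197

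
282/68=141/34 = 4.15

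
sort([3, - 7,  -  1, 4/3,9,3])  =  [ - 7 , - 1,4/3,3,3,  9] 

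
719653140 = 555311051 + 164342089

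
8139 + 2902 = 11041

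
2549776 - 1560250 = 989526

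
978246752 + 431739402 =1409986154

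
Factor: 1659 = 3^1*7^1*79^1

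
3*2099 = 6297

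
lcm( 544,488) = 33184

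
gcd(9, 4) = 1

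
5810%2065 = 1680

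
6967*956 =6660452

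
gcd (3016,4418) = 2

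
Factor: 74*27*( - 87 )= - 173826 = - 2^1*3^4*29^1*37^1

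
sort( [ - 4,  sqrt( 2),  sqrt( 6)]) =[ - 4,  sqrt(2), sqrt(6)]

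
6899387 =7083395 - 184008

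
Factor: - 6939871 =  - 157^1*44203^1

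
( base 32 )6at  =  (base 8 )14535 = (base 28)87p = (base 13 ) 2C56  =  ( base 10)6493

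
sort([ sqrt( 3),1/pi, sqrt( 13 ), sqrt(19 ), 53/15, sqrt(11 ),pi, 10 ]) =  [1/pi,sqrt( 3 ), pi,  sqrt(11), 53/15, sqrt( 13 ), sqrt( 19 ),10]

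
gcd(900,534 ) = 6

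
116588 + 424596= 541184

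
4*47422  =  189688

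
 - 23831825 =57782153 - 81613978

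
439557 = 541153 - 101596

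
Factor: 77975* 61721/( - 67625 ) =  - 192507799/2705 = -5^( - 1 ) * 11^1  *  31^1 *181^1*541^( - 1)*3119^1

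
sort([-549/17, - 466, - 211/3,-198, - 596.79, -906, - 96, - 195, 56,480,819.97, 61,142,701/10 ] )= [ - 906,-596.79,-466, - 198,-195 ,  -  96, - 211/3,  -  549/17, 56,61, 701/10, 142, 480,  819.97] 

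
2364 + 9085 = 11449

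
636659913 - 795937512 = -159277599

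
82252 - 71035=11217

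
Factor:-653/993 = - 3^( - 1 )*331^( - 1) * 653^1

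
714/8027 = 714/8027 =0.09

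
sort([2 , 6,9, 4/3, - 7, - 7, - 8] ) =[-8,-7,- 7, 4/3,  2, 6,9]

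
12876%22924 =12876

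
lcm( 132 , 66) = 132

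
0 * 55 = 0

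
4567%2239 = 89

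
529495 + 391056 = 920551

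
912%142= 60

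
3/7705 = 3/7705 = 0.00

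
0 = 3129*0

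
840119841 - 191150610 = 648969231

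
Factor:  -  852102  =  -2^1*3^2*47339^1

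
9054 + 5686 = 14740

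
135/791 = 135/791 = 0.17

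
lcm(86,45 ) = 3870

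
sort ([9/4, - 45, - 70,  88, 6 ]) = [  -  70 , - 45 , 9/4,6, 88]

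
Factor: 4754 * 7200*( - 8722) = - 2^7*3^2 * 5^2*7^2*89^1*2377^1 = -  298543593600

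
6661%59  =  53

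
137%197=137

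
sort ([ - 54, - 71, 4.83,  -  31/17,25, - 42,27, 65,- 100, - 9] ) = [ - 100, -71, - 54,  -  42,-9, - 31/17,4.83,25, 27,65 ]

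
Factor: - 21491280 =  - 2^4*3^2*5^1 * 19^1*1571^1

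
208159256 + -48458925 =159700331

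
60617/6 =60617/6 = 10102.83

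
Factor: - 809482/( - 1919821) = 2^1*43^ ( - 1)*227^1*1783^1*44647^( - 1)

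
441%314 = 127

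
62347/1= 62347= 62347.00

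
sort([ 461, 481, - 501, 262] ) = [  -  501,262,461,  481 ] 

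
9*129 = 1161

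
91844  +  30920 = 122764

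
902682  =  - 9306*( - 97 ) 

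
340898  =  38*8971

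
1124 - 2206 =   -  1082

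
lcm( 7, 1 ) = 7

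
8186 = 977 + 7209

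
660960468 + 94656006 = 755616474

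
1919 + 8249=10168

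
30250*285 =8621250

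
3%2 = 1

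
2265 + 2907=5172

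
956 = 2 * 478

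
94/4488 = 47/2244 = 0.02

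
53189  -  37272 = 15917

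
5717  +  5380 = 11097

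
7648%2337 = 637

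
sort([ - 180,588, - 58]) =[-180, - 58, 588 ] 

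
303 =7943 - 7640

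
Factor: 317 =317^1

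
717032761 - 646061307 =70971454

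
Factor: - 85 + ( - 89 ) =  - 174  =  - 2^1*3^1*29^1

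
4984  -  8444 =  -  3460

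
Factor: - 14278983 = - 3^1*4759661^1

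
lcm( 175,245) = 1225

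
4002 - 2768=1234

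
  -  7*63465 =- 444255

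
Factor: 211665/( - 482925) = -5^( - 1)*47^( - 1)* 103^1 = - 103/235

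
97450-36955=60495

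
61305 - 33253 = 28052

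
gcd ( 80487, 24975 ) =27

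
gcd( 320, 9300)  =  20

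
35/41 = 35/41 = 0.85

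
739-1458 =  - 719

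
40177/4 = 10044+1/4 = 10044.25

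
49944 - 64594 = - 14650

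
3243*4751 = 15407493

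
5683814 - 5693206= - 9392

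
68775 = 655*105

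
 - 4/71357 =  - 4/71357= - 0.00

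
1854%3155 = 1854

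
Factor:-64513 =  -64513^1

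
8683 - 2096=6587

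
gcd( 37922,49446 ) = 134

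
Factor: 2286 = 2^1*3^2*127^1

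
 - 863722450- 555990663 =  - 1419713113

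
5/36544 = 5/36544 =0.00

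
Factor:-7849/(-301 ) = 7^(- 1 ) *43^( - 1 ) * 47^1 *167^1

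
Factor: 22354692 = 2^2 * 3^1 * 1862891^1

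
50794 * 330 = 16762020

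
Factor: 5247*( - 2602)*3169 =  - 2^1*3^2*11^1 * 53^1 * 1301^1*3169^1 = - 43265387286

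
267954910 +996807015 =1264761925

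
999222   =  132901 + 866321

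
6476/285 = 6476/285  =  22.72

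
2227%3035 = 2227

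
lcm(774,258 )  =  774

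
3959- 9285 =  - 5326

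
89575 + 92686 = 182261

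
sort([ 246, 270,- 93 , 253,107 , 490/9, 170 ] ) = [  -  93,490/9,107,  170,  246,253,270 ] 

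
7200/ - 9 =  - 800/1= -  800.00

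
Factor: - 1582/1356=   -7/6 = - 2^( - 1)*3^( - 1)*7^1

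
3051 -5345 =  - 2294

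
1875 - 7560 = -5685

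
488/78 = 6 + 10/39 = 6.26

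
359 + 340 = 699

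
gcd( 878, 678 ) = 2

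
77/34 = 2+ 9/34 = 2.26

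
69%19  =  12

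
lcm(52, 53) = 2756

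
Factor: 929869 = 929869^1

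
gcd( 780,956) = 4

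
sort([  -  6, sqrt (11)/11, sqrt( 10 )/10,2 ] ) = [  -  6,sqrt(11)/11,sqrt( 10) /10, 2 ] 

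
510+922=1432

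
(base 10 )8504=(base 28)ANK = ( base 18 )1848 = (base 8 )20470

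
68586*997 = 68380242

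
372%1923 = 372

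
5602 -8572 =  - 2970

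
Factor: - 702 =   -  2^1*3^3*13^1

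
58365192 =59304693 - 939501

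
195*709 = 138255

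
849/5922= 283/1974 = 0.14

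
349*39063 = 13632987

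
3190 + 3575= 6765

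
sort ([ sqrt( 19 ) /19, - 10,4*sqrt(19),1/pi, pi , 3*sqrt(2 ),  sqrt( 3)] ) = [ - 10, sqrt(19)/19,  1/pi,sqrt( 3),pi, 3*sqrt(2),  4*sqrt (19 )]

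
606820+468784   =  1075604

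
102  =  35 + 67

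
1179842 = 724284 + 455558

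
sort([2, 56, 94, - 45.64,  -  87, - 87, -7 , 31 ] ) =[ - 87,-87, - 45.64, - 7, 2, 31, 56, 94 ] 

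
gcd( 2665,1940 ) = 5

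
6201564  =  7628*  813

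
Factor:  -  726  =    -  2^1*3^1 * 11^2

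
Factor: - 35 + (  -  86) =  - 11^2 = - 121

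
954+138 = 1092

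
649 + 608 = 1257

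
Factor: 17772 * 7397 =131459484 = 2^2*3^1*13^1*569^1*1481^1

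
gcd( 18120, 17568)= 24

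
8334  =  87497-79163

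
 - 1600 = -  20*80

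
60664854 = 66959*906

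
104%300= 104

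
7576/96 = 78 +11/12 = 78.92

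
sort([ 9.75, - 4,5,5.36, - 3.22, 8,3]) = [ - 4, - 3.22,  3,5, 5.36, 8, 9.75]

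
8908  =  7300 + 1608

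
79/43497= 79/43497 = 0.00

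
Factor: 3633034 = 2^1*23^1*78979^1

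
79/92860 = 79/92860= 0.00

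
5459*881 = 4809379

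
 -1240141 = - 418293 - 821848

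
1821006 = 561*3246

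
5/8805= 1/1761 = 0.00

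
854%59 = 28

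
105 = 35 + 70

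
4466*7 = 31262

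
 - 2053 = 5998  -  8051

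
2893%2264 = 629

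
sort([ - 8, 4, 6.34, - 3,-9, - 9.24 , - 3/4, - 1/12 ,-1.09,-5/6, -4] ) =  [ - 9.24,  -  9, - 8, - 4, - 3, - 1.09, - 5/6 , - 3/4, - 1/12, 4, 6.34] 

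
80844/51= 1585 + 3/17  =  1585.18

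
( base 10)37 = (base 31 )16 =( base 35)12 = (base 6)101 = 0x25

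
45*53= 2385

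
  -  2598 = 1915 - 4513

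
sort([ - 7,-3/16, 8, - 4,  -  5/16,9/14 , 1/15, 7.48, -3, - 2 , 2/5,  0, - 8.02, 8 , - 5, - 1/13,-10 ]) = [ - 10,-8.02, - 7, - 5,-4 , - 3, - 2, - 5/16, - 3/16,-1/13,0,  1/15, 2/5, 9/14, 7.48, 8, 8]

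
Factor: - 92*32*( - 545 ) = 2^7*5^1*23^1*109^1 = 1604480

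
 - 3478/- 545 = 3478/545= 6.38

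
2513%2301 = 212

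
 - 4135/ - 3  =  1378 + 1/3 = 1378.33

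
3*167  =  501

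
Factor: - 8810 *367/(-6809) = 2^1*5^1*11^ (  -  1)*367^1*619^(-1 ) * 881^1 =3233270/6809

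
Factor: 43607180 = 2^2*5^1*421^1*5179^1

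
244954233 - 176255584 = 68698649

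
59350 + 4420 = 63770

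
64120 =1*64120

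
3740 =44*85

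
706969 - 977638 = -270669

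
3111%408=255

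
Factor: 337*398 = 134126 = 2^1*199^1 *337^1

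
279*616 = 171864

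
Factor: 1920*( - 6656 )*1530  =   - 19552665600 = - 2^17*3^3 * 5^2 *13^1  *17^1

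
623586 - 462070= 161516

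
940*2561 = 2407340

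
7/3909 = 7/3909= 0.00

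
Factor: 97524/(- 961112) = -24381/240278 = - 2^(-1)*3^4 * 7^1*17^(-1)*37^( - 1)*43^1*191^( - 1)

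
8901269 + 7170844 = 16072113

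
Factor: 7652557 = 11^1*695687^1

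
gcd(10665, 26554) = 1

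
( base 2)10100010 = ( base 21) 7F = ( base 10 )162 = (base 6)430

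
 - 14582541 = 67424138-82006679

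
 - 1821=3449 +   -  5270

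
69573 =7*9939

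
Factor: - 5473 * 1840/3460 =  - 2^2*13^1*23^1*173^( - 1)*421^1 = - 503516/173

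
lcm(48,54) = 432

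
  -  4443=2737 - 7180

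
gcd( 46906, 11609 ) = 47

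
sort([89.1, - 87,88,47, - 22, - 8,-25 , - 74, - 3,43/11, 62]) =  [-87,-74,-25 , - 22, -8, - 3, 43/11 , 47, 62,88, 89.1 ]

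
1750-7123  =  -5373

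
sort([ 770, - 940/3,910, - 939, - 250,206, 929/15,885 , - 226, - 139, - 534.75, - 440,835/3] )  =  [ - 939, - 534.75, - 440, - 940/3, - 250, - 226, - 139, 929/15,206,835/3,770,  885, 910]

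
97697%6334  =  2687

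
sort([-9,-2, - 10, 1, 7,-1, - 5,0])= [ - 10, - 9, - 5,-2  ,-1,0,1, 7] 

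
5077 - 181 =4896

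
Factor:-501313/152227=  - 17^1*37^1*191^ (-1)  =  - 629/191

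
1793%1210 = 583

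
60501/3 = 20167  =  20167.00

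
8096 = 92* 88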